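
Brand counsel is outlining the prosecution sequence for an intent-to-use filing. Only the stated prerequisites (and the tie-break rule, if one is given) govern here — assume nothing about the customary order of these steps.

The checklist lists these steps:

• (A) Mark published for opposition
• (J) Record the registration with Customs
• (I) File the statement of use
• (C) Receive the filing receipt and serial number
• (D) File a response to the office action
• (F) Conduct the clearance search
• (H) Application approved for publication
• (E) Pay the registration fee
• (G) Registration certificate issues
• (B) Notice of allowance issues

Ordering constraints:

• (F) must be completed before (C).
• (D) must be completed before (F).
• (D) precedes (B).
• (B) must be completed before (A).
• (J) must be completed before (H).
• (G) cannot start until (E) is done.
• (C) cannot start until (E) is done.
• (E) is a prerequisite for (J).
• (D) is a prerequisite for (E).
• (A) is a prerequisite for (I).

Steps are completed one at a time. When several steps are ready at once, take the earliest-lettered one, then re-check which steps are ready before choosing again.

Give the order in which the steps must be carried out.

(D) → (B) → (A) → (E) → (F) → (C) → (G) → (I) → (J) → (H)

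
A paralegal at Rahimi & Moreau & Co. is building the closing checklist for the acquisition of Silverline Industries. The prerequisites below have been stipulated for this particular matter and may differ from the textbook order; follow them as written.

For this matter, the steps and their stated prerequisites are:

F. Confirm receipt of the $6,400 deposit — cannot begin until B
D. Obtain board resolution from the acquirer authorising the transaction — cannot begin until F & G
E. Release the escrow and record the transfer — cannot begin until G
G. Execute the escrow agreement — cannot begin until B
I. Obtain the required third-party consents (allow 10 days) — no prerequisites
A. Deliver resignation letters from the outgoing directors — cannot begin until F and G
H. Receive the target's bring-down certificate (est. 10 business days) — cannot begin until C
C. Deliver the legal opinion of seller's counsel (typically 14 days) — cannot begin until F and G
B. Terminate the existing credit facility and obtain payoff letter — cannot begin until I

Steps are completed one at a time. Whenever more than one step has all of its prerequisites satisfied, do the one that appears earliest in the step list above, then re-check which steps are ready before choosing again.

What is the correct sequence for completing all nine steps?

I has no prerequisites → I first.
B needed I, now all done → B.
F and G are both available; F is listed earlier → F.
G needed B, now all done → G.
Ready: D, E, A and C. D is listed earlier → D.
Ready: E, A and C. E is listed earlier → E.
Ready: A and C. A is listed earlier → A.
C needed F and G, now all done → C.
H is the only step now ready → H.

I B F G D E A C H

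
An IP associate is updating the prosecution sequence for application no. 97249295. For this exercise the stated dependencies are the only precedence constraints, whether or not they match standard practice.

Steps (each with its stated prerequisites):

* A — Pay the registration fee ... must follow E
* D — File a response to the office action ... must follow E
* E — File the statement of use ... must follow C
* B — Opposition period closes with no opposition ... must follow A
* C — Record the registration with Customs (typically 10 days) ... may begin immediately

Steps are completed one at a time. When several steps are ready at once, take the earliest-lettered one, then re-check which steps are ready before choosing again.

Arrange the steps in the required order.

C is the only step with nothing outstanding, so it goes first.
E is the only step now ready → E.
Ready: A and D. A has the earlier label → A.
B now also ready, so the ready set is {B, D}; B has the earlier label → B.
D needed E, now all done → D.

C, E, A, B, D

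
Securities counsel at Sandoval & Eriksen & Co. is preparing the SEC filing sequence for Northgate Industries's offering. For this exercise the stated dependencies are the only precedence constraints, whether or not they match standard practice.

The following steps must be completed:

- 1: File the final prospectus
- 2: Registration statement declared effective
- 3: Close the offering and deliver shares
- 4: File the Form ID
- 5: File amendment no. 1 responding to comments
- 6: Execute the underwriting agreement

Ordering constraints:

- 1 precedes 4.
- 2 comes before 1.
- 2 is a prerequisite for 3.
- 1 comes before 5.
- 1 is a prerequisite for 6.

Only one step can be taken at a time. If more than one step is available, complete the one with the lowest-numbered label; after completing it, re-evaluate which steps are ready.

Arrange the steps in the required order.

2 is the only step with nothing outstanding, so it goes first.
Now 1 and 3 have their prerequisites met. 1 has the earlier label, so 1 next.
4, 5 and 6 now also ready, so the ready set is {3, 4, 5, 6}; 3 has the earlier label → 3.
4, 5 and 6 are all available; 4 has the earlier label → 4.
Ready: 5 and 6. 5 has the earlier label → 5.
6 needed 1, now all done → 6.

2 → 1 → 3 → 4 → 5 → 6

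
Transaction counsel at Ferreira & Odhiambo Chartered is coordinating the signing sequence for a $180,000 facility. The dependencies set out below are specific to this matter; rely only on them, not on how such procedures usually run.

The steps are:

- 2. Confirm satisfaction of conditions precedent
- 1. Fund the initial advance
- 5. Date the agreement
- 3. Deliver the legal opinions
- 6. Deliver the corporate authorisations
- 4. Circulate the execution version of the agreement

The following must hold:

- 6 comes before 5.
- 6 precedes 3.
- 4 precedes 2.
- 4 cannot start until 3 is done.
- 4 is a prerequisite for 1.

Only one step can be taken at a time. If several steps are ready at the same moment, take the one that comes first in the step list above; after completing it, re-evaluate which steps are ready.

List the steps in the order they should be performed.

6, 5, 3, 4, 2, 1

6 has no prerequisites → 6 first.
5 and 3 are both available; 5 is listed earlier → 5.
3 is the only step now ready → 3.
That leaves 4 as the only ready step → 4.
Now 2 and 1 have their prerequisites met. 2 is listed earlier, so 2 next.
Next only 1 has its prerequisites met → 1.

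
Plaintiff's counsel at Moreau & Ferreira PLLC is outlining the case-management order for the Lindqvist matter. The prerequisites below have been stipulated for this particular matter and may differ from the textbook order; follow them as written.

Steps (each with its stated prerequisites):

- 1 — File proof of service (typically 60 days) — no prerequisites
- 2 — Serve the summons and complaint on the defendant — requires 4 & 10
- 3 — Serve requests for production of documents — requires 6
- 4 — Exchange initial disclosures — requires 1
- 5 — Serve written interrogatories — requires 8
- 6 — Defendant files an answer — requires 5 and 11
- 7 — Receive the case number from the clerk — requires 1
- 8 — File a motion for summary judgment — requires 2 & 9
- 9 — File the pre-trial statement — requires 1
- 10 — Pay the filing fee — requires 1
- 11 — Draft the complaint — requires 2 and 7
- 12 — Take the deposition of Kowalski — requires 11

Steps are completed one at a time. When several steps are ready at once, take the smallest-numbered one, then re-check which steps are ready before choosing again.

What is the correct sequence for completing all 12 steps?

1, 4, 7, 9, 10, 2, 8, 5, 11, 6, 3, 12

1 has no prerequisites → 1 first.
Now 4, 7, 9 and 10 have their prerequisites met. 4 has the earlier label, so 4 next.
Ready: 7, 9 and 10. 7 has the earlier label → 7.
Ready: 9 and 10. 9 has the earlier label → 9.
Next only 10 has its prerequisites met → 10.
2 needed 4 and 10, now all done → 2.
Ready: 8 and 11. 8 has the earlier label → 8.
5 and 11 are both available; 5 has the earlier label → 5.
11 needed 2 and 7, now all done → 11.
Now 6 and 12 have their prerequisites met. 6 has the earlier label, so 6 next.
Ready: 3 and 12. 3 has the earlier label → 3.
That leaves 12 as the only ready step → 12.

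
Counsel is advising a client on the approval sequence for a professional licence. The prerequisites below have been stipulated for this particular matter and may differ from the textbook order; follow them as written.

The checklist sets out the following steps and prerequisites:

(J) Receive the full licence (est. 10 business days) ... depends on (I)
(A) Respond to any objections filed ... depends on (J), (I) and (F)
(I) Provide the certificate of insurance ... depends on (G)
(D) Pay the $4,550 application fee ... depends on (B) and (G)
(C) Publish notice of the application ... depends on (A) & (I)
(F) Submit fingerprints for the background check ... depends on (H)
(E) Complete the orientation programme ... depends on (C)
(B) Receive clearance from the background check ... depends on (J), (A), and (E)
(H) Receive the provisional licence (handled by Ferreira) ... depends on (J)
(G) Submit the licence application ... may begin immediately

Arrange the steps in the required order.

(G) has no prerequisites → (G) first.
Next only (I) has its prerequisites met → (I).
Next only (J) has its prerequisites met → (J).
(H) needed (J), now all done → (H).
(F) is the only step now ready → (F).
Next only (A) has its prerequisites met → (A).
(C) needed (A) and (I), now all done → (C).
(E) needed (C), now all done → (E).
(B) is the only step now ready → (B).
Next only (D) has its prerequisites met → (D).

(G) → (I) → (J) → (H) → (F) → (A) → (C) → (E) → (B) → (D)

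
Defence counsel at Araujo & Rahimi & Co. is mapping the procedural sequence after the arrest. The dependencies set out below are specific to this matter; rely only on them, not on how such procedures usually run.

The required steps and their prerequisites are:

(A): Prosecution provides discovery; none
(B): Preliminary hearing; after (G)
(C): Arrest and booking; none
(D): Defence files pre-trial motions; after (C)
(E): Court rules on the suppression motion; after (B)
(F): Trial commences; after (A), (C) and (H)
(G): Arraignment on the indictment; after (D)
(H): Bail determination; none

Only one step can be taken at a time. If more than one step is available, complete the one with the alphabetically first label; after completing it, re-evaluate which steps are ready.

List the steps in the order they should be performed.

Nothing is required for (A), (C) and (H). (A) has the earlier label → (A) first.
Now (C) and (H) have their prerequisites met. (C) has the earlier label, so (C) next.
(D) and (H) are both available; (D) has the earlier label → (D).
Ready: (G) and (H). (G) has the earlier label → (G).
(B) now also ready, so the ready set is {(B), (H)}; (B) has the earlier label → (B).
Ready: (E) and (H). (E) has the earlier label → (E).
(H) is the only step now ready → (H).
Next only (F) has its prerequisites met → (F).

(A), (C), (D), (G), (B), (E), (H), (F)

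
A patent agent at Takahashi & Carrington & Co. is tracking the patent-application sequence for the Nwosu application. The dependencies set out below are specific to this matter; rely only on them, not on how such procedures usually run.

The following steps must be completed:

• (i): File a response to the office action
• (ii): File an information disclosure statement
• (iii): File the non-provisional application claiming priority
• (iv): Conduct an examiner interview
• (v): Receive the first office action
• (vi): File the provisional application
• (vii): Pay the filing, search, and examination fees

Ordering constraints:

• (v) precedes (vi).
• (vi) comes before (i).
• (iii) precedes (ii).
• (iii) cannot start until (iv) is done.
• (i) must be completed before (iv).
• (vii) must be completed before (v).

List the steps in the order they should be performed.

(vii), (v), (vi), (i), (iv), (iii), (ii)

Only (vii) has no prerequisites, so it is first.
(v) is the only step now ready → (v).
(vi) is the only step now ready → (vi).
That leaves (i) as the only ready step → (i).
(iv) needed (i), now all done → (iv).
(iii) needed (iv), now all done → (iii).
(ii) is the only step now ready → (ii).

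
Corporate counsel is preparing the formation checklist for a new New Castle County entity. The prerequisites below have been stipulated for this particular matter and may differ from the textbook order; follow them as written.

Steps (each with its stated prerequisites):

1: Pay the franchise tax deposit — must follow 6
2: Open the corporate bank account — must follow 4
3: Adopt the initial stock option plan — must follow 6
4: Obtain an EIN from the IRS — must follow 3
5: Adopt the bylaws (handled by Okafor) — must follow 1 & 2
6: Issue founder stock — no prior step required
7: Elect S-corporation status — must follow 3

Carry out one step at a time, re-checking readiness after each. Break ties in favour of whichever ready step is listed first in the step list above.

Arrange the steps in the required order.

6 1 3 4 2 5 7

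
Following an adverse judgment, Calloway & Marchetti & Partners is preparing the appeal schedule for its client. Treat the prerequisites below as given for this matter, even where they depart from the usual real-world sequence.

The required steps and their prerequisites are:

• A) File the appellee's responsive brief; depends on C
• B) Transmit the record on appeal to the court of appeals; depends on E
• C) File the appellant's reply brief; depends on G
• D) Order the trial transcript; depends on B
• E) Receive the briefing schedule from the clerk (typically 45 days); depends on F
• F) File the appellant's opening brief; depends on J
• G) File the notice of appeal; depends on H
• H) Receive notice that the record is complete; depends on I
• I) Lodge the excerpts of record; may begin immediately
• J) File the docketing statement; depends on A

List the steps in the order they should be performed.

I → H → G → C → A → J → F → E → B → D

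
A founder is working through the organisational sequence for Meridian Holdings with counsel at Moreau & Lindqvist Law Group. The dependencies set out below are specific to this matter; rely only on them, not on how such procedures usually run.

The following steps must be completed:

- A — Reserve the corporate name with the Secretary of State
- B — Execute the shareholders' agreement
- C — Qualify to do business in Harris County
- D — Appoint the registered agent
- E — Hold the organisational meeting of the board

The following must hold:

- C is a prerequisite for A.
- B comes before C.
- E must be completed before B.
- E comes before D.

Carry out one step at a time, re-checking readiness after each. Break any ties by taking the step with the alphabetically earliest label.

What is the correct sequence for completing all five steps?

E is the only step with nothing outstanding, so it goes first.
Ready: B and D. B has the earlier label → B.
C and D are both available; C has the earlier label → C.
Now A and D have their prerequisites met. A has the earlier label, so A next.
Next only D has its prerequisites met → D.

E → B → C → A → D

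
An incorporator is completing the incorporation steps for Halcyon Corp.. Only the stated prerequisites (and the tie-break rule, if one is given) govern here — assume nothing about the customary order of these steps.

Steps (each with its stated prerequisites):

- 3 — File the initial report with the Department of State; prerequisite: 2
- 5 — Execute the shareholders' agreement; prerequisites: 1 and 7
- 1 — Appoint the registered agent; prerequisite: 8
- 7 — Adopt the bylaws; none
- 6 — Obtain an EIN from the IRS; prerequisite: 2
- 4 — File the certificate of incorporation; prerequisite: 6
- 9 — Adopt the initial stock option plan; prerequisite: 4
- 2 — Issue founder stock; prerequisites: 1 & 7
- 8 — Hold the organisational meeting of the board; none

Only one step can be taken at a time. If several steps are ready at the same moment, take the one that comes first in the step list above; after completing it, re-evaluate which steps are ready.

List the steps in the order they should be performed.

7 and 8 have no prerequisites; 7 is listed earlier, so 7 is first.
Next only 8 has its prerequisites met → 8.
That leaves 1 as the only ready step → 1.
Ready: 5 and 2. 5 is listed earlier → 5.
Next only 2 has its prerequisites met → 2.
Now 3 and 6 have their prerequisites met. 3 is listed earlier, so 3 next.
Next only 6 has its prerequisites met → 6.
4 is the only step now ready → 4.
That leaves 9 as the only ready step → 9.

7 8 1 5 2 3 6 4 9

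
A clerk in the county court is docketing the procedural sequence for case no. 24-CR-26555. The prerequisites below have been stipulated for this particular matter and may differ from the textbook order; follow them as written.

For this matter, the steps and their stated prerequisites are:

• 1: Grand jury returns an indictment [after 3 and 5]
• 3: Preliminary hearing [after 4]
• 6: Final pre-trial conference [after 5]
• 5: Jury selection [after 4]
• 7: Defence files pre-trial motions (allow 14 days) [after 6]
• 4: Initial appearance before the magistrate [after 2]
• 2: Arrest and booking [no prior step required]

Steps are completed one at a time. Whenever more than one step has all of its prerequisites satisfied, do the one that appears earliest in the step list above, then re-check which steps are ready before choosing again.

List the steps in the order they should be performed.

Only 2 has no prerequisites, so it is first.
4 needed 2, now all done → 4.
Now 3 and 5 have their prerequisites met. 3 is listed earlier, so 3 next.
Next only 5 has its prerequisites met → 5.
Ready: 1 and 6. 1 is listed earlier → 1.
6 is the only step now ready → 6.
7 is the only step now ready → 7.

2, 4, 3, 5, 1, 6, 7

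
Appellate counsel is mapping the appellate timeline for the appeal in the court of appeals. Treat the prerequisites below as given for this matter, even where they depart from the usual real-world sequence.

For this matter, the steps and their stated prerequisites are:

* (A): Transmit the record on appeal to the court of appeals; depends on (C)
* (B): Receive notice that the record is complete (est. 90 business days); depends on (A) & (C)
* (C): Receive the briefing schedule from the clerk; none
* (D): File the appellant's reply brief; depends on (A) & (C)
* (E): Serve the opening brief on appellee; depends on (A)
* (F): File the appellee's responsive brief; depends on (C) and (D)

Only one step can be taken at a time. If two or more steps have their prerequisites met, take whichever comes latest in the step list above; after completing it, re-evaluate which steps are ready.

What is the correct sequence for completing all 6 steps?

(C), (A), (E), (D), (F), (B)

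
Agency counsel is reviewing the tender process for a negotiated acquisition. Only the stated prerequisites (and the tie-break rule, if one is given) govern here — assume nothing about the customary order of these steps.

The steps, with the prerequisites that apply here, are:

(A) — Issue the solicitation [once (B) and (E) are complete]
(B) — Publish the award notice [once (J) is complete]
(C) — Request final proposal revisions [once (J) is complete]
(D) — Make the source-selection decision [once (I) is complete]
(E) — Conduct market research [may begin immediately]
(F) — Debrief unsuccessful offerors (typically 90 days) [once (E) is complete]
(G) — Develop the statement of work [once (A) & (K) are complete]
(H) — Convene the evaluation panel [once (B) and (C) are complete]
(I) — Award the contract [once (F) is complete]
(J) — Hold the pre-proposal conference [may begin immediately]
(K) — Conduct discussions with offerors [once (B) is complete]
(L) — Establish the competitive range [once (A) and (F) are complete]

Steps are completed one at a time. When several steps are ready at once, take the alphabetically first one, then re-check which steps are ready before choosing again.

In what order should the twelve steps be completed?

(E), (F), (I), (D), (J), (B), (A), (C), (H), (K), (G), (L)

Nothing is required for (E) and (J). (E) has the earlier label → (E) first.
Now (F) and (J) have their prerequisites met. (F) has the earlier label, so (F) next.
Ready: (I) and (J). (I) has the earlier label → (I).
(D) now also ready, so the ready set is {(D), (J)}; (D) has the earlier label → (D).
That leaves (J) as the only ready step → (J).
(B) and (C) are both available; (B) has the earlier label → (B).
(A) and (K) now also ready, so the ready set is {(A), (C), (K)}; (A) has the earlier label → (A).
(C), (K) and (L) are all available; (C) has the earlier label → (C).
(H) now also ready, so the ready set is {(H), (K), (L)}; (H) has the earlier label → (H).
(K) and (L) are both available; (K) has the earlier label → (K).
(G) now also ready, so the ready set is {(G), (L)}; (G) has the earlier label → (G).
(L) needed (A) and (F), now all done → (L).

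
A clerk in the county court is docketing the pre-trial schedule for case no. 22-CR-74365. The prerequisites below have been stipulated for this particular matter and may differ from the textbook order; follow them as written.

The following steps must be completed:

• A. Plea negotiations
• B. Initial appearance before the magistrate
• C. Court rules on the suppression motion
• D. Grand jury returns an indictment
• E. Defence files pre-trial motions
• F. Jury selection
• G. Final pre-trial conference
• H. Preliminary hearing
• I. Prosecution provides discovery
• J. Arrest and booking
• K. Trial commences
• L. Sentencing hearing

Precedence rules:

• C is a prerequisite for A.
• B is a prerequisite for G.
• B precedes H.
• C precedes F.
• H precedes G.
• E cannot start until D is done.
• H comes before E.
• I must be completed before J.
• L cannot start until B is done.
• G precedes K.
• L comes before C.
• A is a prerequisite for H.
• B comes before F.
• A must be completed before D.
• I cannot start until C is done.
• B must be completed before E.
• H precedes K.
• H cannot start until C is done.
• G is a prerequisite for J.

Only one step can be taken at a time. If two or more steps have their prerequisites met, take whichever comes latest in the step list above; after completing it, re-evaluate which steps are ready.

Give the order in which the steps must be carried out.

B → L → C → I → F → A → H → G → K → J → D → E

B is the only step with nothing outstanding, so it goes first.
Next only L has its prerequisites met → L.
C needed L, now all done → C.
I, F and A are all available; I is listed later → I.
Now F and A have their prerequisites met. F is listed later, so F next.
A is the only step now ready → A.
Ready: H and D. H is listed later → H.
G and D are both available; G is listed later → G.
Now K, J and D have their prerequisites met. K is listed later, so K next.
J and D are both available; J is listed later → J.
D needed A, now all done → D.
E needed H, D and B, now all done → E.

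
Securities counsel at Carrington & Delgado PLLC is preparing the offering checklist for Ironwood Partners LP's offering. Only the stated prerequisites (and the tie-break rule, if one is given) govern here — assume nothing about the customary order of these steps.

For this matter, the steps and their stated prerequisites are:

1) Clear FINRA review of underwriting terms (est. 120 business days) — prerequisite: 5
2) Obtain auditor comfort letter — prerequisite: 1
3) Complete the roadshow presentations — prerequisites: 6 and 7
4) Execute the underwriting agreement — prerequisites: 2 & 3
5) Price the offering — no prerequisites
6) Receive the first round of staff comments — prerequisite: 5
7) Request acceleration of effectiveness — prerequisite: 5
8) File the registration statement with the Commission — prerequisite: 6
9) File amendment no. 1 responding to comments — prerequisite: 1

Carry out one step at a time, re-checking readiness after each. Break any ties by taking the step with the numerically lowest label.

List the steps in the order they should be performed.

5 is the only step with nothing outstanding, so it goes first.
Ready: 1, 6 and 7. 1 has the earlier label → 1.
2, 6, 7 and 9 are all available; 2 has the earlier label → 2.
Ready: 6, 7 and 9. 6 has the earlier label → 6.
Now 7, 8 and 9 have their prerequisites met. 7 has the earlier label, so 7 next.
Ready: 3, 8 and 9. 3 has the earlier label → 3.
4, 8 and 9 are all available; 4 has the earlier label → 4.
Now 8 and 9 have their prerequisites met. 8 has the earlier label, so 8 next.
9 needed 1, now all done → 9.

5 → 1 → 2 → 6 → 7 → 3 → 4 → 8 → 9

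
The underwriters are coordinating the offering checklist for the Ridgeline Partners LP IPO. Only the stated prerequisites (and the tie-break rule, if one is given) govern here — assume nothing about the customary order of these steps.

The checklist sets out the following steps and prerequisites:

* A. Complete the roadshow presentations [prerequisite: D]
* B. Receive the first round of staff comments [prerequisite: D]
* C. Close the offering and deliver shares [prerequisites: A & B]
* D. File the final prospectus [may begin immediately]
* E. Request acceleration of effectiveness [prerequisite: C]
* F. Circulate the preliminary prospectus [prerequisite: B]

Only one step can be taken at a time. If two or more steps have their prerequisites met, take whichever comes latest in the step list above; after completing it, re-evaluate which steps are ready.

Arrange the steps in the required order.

D B F A C E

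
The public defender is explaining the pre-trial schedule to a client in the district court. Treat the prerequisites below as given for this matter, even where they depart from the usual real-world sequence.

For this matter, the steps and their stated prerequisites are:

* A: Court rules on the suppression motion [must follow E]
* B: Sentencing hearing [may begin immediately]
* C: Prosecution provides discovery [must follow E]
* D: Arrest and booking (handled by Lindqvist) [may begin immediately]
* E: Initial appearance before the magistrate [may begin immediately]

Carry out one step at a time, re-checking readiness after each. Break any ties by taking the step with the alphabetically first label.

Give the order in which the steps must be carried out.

B, D and E have no prerequisites; B has the earlier label, so B is first.
D and E are both available; D has the earlier label → D.
That leaves E as the only ready step → E.
A and C are both available; A has the earlier label → A.
C is the only step now ready → C.

B → D → E → A → C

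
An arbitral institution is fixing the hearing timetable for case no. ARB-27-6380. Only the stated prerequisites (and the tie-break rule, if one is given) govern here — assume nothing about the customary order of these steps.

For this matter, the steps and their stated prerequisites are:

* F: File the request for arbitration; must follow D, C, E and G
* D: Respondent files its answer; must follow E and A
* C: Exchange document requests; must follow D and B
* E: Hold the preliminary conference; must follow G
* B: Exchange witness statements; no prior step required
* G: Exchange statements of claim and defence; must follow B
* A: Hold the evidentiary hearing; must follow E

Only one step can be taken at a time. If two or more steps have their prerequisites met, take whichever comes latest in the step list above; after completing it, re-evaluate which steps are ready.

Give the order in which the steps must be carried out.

B, G, E, A, D, C, F

B has no prerequisites → B first.
G is the only step now ready → G.
E needed G, now all done → E.
Next only A has its prerequisites met → A.
D needed A and E, now all done → D.
C is the only step now ready → C.
F needed G, E, C and D, now all done → F.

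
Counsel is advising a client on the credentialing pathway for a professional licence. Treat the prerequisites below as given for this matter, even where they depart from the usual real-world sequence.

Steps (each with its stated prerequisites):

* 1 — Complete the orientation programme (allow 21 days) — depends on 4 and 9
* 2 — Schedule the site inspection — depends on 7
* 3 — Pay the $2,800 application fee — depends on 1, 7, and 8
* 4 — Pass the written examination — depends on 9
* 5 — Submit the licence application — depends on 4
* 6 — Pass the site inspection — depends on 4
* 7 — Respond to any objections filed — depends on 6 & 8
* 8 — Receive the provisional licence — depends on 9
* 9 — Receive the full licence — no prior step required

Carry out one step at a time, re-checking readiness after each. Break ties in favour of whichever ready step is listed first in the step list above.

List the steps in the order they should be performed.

Only 9 has no prerequisites, so it is first.
Now 4 and 8 have their prerequisites met. 4 is listed earlier, so 4 next.
1, 5 and 6 now also ready, so the ready set is {1, 5, 6, 8}; 1 is listed earlier → 1.
Ready: 5, 6 and 8. 5 is listed earlier → 5.
Now 6 and 8 have their prerequisites met. 6 is listed earlier, so 6 next.
Next only 8 has its prerequisites met → 8.
7 needed 6 and 8, now all done → 7.
Ready: 2 and 3. 2 is listed earlier → 2.
That leaves 3 as the only ready step → 3.

9, 4, 1, 5, 6, 8, 7, 2, 3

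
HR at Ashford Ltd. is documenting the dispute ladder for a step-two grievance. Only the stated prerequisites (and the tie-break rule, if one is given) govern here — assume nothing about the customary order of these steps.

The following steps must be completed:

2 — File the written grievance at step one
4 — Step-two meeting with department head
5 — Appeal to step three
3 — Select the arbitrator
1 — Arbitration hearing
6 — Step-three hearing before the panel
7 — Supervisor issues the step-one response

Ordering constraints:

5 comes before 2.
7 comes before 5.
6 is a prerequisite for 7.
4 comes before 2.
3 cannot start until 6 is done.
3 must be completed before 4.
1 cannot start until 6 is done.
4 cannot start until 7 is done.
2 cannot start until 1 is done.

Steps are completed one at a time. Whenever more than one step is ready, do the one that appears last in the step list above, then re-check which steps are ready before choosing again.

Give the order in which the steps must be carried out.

6 has no prerequisites → 6 first.
Ready: 7, 1 and 3. 7 is listed later → 7.
5 now also ready, so the ready set is {1, 3, 5}; 1 is listed later → 1.
3 and 5 are both available; 3 is listed later → 3.
5 and 4 are both available; 5 is listed later → 5.
4 needed 7 and 3, now all done → 4.
That leaves 2 as the only ready step → 2.

6 → 7 → 1 → 3 → 5 → 4 → 2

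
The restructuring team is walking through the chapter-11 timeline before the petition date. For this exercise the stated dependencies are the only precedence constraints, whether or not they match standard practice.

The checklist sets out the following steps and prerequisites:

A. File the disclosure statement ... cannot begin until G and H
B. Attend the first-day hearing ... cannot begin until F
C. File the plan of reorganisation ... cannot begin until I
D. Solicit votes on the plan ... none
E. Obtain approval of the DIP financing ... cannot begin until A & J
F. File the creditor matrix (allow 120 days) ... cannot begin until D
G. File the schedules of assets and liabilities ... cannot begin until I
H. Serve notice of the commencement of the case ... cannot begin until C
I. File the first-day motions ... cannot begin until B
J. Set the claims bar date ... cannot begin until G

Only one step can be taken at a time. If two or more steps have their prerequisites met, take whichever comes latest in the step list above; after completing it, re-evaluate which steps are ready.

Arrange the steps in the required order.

D F B I G J C H A E

D is the only step with nothing outstanding, so it goes first.
F is the only step now ready → F.
B needed F, now all done → B.
I is the only step now ready → I.
Ready: G and C. G is listed later → G.
Ready: J and C. J is listed later → J.
C is the only step now ready → C.
That leaves H as the only ready step → H.
A needed H and G, now all done → A.
Next only E has its prerequisites met → E.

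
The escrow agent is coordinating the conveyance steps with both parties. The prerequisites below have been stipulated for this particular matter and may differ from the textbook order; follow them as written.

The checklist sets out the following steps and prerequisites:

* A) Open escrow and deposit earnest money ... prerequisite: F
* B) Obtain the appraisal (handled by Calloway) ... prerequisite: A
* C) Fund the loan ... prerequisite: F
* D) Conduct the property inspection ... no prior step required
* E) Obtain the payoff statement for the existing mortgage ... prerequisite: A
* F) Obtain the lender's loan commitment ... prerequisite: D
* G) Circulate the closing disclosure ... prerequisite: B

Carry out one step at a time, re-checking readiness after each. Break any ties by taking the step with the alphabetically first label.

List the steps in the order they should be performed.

D is the only step with nothing outstanding, so it goes first.
Next only F has its prerequisites met → F.
Now A and C have their prerequisites met. A has the earlier label, so A next.
B, C and E are all available; B has the earlier label → B.
Ready: C, E and G. C has the earlier label → C.
Ready: E and G. E has the earlier label → E.
That leaves G as the only ready step → G.

D F A B C E G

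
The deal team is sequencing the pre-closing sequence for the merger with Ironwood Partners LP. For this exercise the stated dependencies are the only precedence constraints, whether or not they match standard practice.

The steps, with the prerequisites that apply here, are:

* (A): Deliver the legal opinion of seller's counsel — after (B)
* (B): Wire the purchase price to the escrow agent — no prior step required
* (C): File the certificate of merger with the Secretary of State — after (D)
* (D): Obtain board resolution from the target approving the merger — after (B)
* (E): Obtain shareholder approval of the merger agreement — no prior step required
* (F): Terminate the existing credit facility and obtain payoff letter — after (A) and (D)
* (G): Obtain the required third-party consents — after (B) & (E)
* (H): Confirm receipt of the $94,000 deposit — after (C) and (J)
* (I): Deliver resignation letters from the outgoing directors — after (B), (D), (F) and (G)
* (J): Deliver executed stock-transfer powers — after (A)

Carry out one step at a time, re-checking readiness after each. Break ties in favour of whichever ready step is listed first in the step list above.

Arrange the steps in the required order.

Nothing is required for (B) and (E). (B) is listed earlier → (B) first.
Now (A), (D) and (E) have their prerequisites met. (A) is listed earlier, so (A) next.
(J) now also ready, so the ready set is {(D), (E), (J)}; (D) is listed earlier → (D).
(C), (E), (F) and (J) are all available; (C) is listed earlier → (C).
Now (E), (F) and (J) have their prerequisites met. (E) is listed earlier, so (E) next.
(G) now also ready, so the ready set is {(F), (G), (J)}; (F) is listed earlier → (F).
Ready: (G) and (J). (G) is listed earlier → (G).
(I) now also ready, so the ready set is {(I), (J)}; (I) is listed earlier → (I).
(J) needed (A), now all done → (J).
Next only (H) has its prerequisites met → (H).

(B), (A), (D), (C), (E), (F), (G), (I), (J), (H)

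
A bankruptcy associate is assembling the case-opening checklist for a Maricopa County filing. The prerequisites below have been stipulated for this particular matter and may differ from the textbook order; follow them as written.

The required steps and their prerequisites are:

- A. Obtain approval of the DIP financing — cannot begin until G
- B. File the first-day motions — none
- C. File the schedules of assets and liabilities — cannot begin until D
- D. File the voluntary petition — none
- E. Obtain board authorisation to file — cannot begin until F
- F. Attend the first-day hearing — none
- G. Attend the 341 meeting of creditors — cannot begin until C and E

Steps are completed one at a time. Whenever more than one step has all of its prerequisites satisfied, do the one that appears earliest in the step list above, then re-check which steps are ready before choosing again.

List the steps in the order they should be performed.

Nothing is required for B, D and F. B is listed earlier → B first.
Now D and F have their prerequisites met. D is listed earlier, so D next.
Ready: C and F. C is listed earlier → C.
Next only F has its prerequisites met → F.
That leaves E as the only ready step → E.
That leaves G as the only ready step → G.
Next only A has its prerequisites met → A.

B D C F E G A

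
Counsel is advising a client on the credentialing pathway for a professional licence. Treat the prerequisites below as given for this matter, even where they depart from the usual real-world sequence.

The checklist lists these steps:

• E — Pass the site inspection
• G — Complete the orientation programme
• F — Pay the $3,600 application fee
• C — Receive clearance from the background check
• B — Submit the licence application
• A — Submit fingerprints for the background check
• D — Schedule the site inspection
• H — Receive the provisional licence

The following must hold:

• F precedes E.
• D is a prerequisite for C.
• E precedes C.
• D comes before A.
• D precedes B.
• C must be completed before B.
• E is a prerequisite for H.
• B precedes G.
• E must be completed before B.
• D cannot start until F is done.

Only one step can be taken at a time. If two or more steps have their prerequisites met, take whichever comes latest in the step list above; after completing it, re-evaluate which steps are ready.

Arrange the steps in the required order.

F D A E H C B G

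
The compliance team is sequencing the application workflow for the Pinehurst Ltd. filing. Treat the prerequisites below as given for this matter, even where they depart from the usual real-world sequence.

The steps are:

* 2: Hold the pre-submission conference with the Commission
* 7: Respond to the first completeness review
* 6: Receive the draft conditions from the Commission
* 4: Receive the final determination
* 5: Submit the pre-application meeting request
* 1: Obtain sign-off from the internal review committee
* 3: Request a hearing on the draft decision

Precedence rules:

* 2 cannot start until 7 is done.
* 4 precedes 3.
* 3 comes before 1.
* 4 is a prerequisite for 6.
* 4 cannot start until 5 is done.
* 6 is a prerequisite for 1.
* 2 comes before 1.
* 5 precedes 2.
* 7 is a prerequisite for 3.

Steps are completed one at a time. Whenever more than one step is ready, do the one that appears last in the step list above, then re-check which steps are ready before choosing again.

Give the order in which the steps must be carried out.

5, 4, 6, 7, 3, 2, 1

5 and 7 have no prerequisites; 5 is listed later, so 5 is first.
Ready: 4 and 7. 4 is listed later → 4.
Now 6 and 7 have their prerequisites met. 6 is listed later, so 6 next.
7 is the only step now ready → 7.
Now 3 and 2 have their prerequisites met. 3 is listed later, so 3 next.
2 is the only step now ready → 2.
1 needed 3, 6 and 2, now all done → 1.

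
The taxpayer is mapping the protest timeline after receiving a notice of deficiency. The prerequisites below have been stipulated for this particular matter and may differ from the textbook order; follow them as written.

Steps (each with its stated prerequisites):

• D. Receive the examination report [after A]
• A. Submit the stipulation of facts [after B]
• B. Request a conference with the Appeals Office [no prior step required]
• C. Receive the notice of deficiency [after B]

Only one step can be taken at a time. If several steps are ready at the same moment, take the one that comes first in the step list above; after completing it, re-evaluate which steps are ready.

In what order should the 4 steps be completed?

B is the only step with nothing outstanding, so it goes first.
Ready: A and C. A is listed earlier → A.
D now also ready, so the ready set is {D, C}; D is listed earlier → D.
C needed B, now all done → C.

B A D C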